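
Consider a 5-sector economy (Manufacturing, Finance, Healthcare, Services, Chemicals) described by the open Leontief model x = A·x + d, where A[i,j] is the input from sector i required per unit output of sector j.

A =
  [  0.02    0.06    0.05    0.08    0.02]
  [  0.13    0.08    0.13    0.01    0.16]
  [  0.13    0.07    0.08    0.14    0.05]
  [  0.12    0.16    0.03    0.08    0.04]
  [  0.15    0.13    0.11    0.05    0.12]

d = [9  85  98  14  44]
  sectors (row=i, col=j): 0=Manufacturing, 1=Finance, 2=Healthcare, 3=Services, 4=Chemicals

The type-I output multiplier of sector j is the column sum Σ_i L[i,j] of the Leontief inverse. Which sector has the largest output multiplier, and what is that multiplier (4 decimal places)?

Form M = I − A:
  [  0.98   -0.06   -0.05   -0.08   -0.02]
  [ -0.13    0.92   -0.13   -0.01   -0.16]
  [ -0.13   -0.07    0.92   -0.14   -0.05]
  [ -0.12   -0.16   -0.03    0.92   -0.04]
  [ -0.15   -0.13   -0.11   -0.05    0.88]
Leontief inverse L = M⁻¹:
  [  1.0663    0.1022    0.0822    0.1092    0.0524]
  [  0.2267    1.1636    0.2070    0.0765    0.2319]
  [  0.2115    0.1500    1.1388    0.1991    0.1058]
  [  0.1964    0.2302    0.0922    1.1262    0.1027]
  [  0.2528    0.2211    0.1922    0.1188    1.1986]
Total output x = L · d:
  x_0 = 1.0663·9 + 0.1022·85 + 0.0822·98 + 0.1092·14 + 0.0524·44 = 30.1774
  x_1 = 0.2267·9 + 1.1636·85 + 0.2070·98 + 0.0765·14 + 0.2319·44 = 132.5003
  x_2 = 0.2115·9 + 0.1500·85 + 1.1388·98 + 0.1991·14 + 0.1058·44 = 133.7017
  x_3 = 0.1964·9 + 0.2302·85 + 0.0922·98 + 1.1262·14 + 0.1027·44 = 50.6573
  x_4 = 0.2528·9 + 0.2211·85 + 0.1922·98 + 0.1188·14 + 1.1986·44 = 94.3087
Output multipliers (column sums of L):
  Manufacturing: 1.9537
  Finance: 1.8671
  Healthcare: 1.7124
  Services: 1.6297
  Chemicals: 1.6916

Manufacturing (1.9537)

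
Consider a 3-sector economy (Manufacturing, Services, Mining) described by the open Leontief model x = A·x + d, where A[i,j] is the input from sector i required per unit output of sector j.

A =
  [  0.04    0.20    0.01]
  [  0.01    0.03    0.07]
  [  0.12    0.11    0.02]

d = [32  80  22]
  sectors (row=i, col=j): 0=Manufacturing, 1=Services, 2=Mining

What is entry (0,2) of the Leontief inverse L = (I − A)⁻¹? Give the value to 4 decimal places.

L[0,2] = 0.0263

Form M = I − A:
  [  0.96   -0.20   -0.01]
  [ -0.01    0.97   -0.07]
  [ -0.12   -0.11    0.98]
Leontief inverse L = M⁻¹:
  [  1.0472    0.2189    0.0263]
  [  0.0202    1.0436    0.0747]
  [  0.1305    0.1439    1.0320]
Total output x = L · d:
  x_0 = 1.0472·32 + 0.2189·80 + 0.0263·22 = 51.6035
  x_1 = 0.0202·32 + 1.0436·80 + 0.0747·22 = 85.7771
  x_2 = 0.1305·32 + 0.1439·80 + 1.0320·22 = 38.3958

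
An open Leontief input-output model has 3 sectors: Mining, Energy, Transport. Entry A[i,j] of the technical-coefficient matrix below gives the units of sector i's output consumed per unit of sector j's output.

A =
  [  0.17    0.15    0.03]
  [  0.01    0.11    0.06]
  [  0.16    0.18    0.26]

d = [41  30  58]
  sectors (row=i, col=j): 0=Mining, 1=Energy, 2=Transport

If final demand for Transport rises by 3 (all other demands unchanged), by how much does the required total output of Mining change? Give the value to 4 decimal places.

Form M = I − A:
  [  0.83   -0.15   -0.03]
  [ -0.01    0.89   -0.06]
  [ -0.16   -0.18    0.74]
Leontief inverse L = M⁻¹:
  [  1.2204    0.2193    0.0673]
  [  0.0320    1.1481    0.0944]
  [  0.2717    0.3267    1.3889]
Total output x = L · d:
  x_0 = 1.2204·41 + 0.2193·30 + 0.0673·58 = 60.5172
  x_1 = 0.0320·41 + 1.1481·30 + 0.0944·58 = 41.2300
  x_2 = 0.2717·41 + 0.3267·30 + 1.3889·58 = 101.4921
Δx_0 = L[0,2] · Δd_2 = 0.0673 · 3 = 0.2018

0.2018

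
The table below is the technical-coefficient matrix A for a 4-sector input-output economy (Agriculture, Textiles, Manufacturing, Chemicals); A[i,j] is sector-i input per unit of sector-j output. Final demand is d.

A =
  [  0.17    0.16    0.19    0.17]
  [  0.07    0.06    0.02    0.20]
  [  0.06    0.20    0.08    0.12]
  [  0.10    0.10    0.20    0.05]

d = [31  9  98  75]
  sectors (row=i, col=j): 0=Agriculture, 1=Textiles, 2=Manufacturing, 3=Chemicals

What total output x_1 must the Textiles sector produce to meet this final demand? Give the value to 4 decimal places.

46.6929

Form M = I − A:
  [  0.83   -0.16   -0.19   -0.17]
  [ -0.07    0.94   -0.02   -0.20]
  [ -0.06   -0.20    0.92   -0.12]
  [ -0.10   -0.10   -0.20    0.95]
Leontief inverse L = M⁻¹:
  [  1.3001    0.3329    0.3512    0.3471]
  [  0.1382    1.1413    0.1141    0.2794]
  [  0.1384    0.2983    1.1733    0.2358]
  [  0.1805    0.2180    0.2960    1.1682]
Total output x = L · d:
  x_0 = 1.3001·31 + 0.3329·9 + 0.3512·98 + 0.3471·75 = 103.7499
  x_1 = 0.1382·31 + 1.1413·9 + 0.1141·98 + 0.2794·75 = 46.6929
  x_2 = 0.1384·31 + 0.2983·9 + 1.1733·98 + 0.2358·75 = 139.6361
  x_3 = 0.1805·31 + 0.2180·9 + 0.2960·98 + 1.1682·75 = 124.1805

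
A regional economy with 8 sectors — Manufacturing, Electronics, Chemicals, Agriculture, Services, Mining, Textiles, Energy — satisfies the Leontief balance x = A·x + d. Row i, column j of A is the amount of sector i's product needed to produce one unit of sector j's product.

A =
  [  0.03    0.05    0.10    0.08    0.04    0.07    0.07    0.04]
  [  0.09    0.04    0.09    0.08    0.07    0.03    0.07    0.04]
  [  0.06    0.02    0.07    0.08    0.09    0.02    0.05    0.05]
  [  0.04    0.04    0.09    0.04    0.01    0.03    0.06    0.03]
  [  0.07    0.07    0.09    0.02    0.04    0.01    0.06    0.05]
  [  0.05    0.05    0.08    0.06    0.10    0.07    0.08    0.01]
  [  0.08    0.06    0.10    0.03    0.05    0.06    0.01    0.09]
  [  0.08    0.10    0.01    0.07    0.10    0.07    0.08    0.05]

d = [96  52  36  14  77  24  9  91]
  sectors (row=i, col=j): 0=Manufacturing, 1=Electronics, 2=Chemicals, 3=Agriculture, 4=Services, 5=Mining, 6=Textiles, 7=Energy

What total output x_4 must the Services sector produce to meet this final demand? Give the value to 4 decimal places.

Form M = I − A:
  [  0.97   -0.05   -0.10   -0.08   -0.04   -0.07   -0.07   -0.04]
  [ -0.09    0.96   -0.09   -0.08   -0.07   -0.03   -0.07   -0.04]
  [ -0.06   -0.02    0.93   -0.08   -0.09   -0.02   -0.05   -0.05]
  [ -0.04   -0.04   -0.09    0.96   -0.01   -0.03   -0.06   -0.03]
  [ -0.07   -0.07   -0.09   -0.02    0.96   -0.01   -0.06   -0.05]
  [ -0.05   -0.05   -0.08   -0.06   -0.10    0.93   -0.08   -0.01]
  [ -0.08   -0.06   -0.10   -0.03   -0.05   -0.06    0.99   -0.09]
  [ -0.08   -0.10   -0.01   -0.07   -0.10   -0.07   -0.08    0.95]
Leontief inverse L = M⁻¹:
  [  1.0846    0.0940    0.1707    0.1308    0.0953    0.1074    0.1208    0.0803]
  [  0.1464    1.0875    0.1662    0.1336    0.1248    0.0696    0.1237    0.0839]
  [  0.1088    0.0623    1.1341    0.1243    0.1364    0.0529    0.0965    0.0877]
  [  0.0791    0.0708    0.1403    1.0778    0.0500    0.0572    0.0955    0.0600]
  [  0.1188    0.1093    0.1510    0.0666    1.0884    0.0429    0.1043    0.0873]
  [  0.1066    0.0961    0.1565    0.1103    0.1550    1.1075    0.1321    0.0526]
  [  0.1356    0.1075    0.1685    0.0856    0.1096    0.0998    1.0662    0.1296]
  [  0.1455    0.1559    0.0958    0.1281    0.1615    0.1157    0.1417    1.0976]
Total output x = L · d:
  x_0 = 1.0846·96 + 0.0940·52 + 0.1707·36 + 0.1308·14 + 0.0953·77 + 0.1074·24 + 0.1208·9 + 0.0803·91 = 135.2922
  x_1 = 0.1464·96 + 1.0875·52 + 0.1662·36 + 0.1336·14 + 0.1248·77 + 0.0696·24 + 0.1237·9 + 0.0839·91 = 98.4949
  x_2 = 0.1088·96 + 0.0623·52 + 1.1341·36 + 0.1243·14 + 0.1364·77 + 0.0529·24 + 0.0965·9 + 0.0877·91 = 76.8780
  x_3 = 0.0791·96 + 0.0708·52 + 0.1403·36 + 1.0778·14 + 0.0500·77 + 0.0572·24 + 0.0955·9 + 0.0600·91 = 42.9639
  x_4 = 0.1188·96 + 0.1093·52 + 0.1510·36 + 0.0666·14 + 1.0884·77 + 0.0429·24 + 0.1043·9 + 0.0873·91 = 117.1689
  x_5 = 0.1066·96 + 0.0961·52 + 0.1565·36 + 0.1103·14 + 0.1550·77 + 1.1075·24 + 0.1321·9 + 0.0526·91 = 66.9018
  x_6 = 0.1356·96 + 0.1075·52 + 0.1685·36 + 0.0856·14 + 0.1096·77 + 0.0998·24 + 1.0662·9 + 0.1296·91 = 58.0946
  x_7 = 0.1455·96 + 0.1559·52 + 0.0958·36 + 0.1281·14 + 0.1615·77 + 0.1157·24 + 0.1417·9 + 1.0976·91 = 143.6807

117.1689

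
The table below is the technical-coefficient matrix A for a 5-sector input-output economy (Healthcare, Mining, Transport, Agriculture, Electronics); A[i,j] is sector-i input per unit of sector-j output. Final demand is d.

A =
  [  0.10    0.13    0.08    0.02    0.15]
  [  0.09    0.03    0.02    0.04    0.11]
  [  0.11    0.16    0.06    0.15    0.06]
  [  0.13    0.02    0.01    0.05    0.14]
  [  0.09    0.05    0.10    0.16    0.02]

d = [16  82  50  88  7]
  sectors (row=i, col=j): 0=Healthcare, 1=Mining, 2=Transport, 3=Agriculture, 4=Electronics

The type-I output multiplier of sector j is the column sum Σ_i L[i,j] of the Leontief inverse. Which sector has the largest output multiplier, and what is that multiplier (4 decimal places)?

Form M = I − A:
  [  0.90   -0.13   -0.08   -0.02   -0.15]
  [ -0.09    0.97   -0.02   -0.04   -0.11]
  [ -0.11   -0.16    0.94   -0.15   -0.06]
  [ -0.13   -0.02   -0.01    0.95   -0.14]
  [ -0.09   -0.05   -0.10   -0.16    0.98]
Leontief inverse L = M⁻¹:
  [  1.1817    0.1931    0.1294    0.0911    0.2235]
  [  0.1408    1.0682    0.0522    0.0825    0.1564]
  [  0.2035    0.2218    1.1046    0.2140    0.1542]
  [  0.1915    0.0668    0.0504    1.1006    0.1971]
  [  0.1677    0.1058    0.1355    0.2141    1.0968]
Total output x = L · d:
  x_0 = 1.1817·16 + 0.1931·82 + 0.1294·50 + 0.0911·88 + 0.2235·7 = 50.7959
  x_1 = 0.1408·16 + 1.0682·82 + 0.0522·50 + 0.0825·88 + 0.1564·7 = 100.8116
  x_2 = 0.2035·16 + 0.2218·82 + 1.1046·50 + 0.2140·88 + 0.1542·7 = 96.5871
  x_3 = 0.1915·16 + 0.0668·82 + 0.0504·50 + 1.1006·88 + 0.1971·7 = 109.3020
  x_4 = 0.1677·16 + 0.1058·82 + 0.1355·50 + 0.2141·88 + 1.0968·7 = 44.6523
Output multipliers (column sums of L):
  Healthcare: 1.8853
  Mining: 1.6558
  Transport: 1.4721
  Agriculture: 1.7024
  Electronics: 1.8282

Healthcare (1.8853)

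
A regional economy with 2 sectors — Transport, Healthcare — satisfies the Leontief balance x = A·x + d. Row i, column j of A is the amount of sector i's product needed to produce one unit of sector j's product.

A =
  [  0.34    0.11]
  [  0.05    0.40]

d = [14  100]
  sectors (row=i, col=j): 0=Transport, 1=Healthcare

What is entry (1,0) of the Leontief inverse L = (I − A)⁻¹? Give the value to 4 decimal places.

L[1,0] = 0.1280

Form M = I − A:
  [  0.66   -0.11]
  [ -0.05    0.60]
Leontief inverse L = M⁻¹:
  [  1.5365    0.2817]
  [  0.1280    1.6901]
Total output x = L · d:
  x_0 = 1.5365·14 + 0.2817·100 = 49.6799
  x_1 = 0.1280·14 + 1.6901·100 = 170.8067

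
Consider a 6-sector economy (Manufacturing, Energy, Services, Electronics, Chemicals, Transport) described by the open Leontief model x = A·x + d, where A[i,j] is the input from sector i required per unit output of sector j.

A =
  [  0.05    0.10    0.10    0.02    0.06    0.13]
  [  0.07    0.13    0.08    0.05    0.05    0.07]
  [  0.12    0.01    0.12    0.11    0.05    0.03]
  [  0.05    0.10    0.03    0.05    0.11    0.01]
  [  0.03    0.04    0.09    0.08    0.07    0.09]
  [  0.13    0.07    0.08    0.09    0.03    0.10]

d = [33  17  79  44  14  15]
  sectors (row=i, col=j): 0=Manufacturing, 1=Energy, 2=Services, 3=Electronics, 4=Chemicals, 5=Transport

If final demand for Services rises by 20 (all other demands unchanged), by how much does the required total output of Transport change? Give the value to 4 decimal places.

Form M = I − A:
  [  0.95   -0.10   -0.10   -0.02   -0.06   -0.13]
  [ -0.07    0.87   -0.08   -0.05   -0.05   -0.07]
  [ -0.12   -0.01    0.88   -0.11   -0.05   -0.03]
  [ -0.05   -0.10   -0.03    0.95   -0.11   -0.01]
  [ -0.03   -0.04   -0.09   -0.08    0.93   -0.09]
  [ -0.13   -0.07   -0.08   -0.09   -0.03    0.90]
Leontief inverse L = M⁻¹:
  [  1.1199    0.1601    0.1727    0.0790    0.1057    0.1914]
  [  0.1326    1.1930    0.1486    0.1031    0.0970    0.1277]
  [  0.1773    0.0636    1.1855    0.1605    0.1002    0.0819]
  [  0.0906    0.1478    0.0810    1.0894    0.1487    0.0543]
  [  0.0861    0.0888    0.1486    0.1305    1.1134    0.1371]
  [  0.1998    0.1393    0.1549    0.1470    0.0837    1.1660]
Total output x = L · d:
  x_0 = 1.1199·33 + 0.1601·17 + 0.1727·79 + 0.0790·44 + 0.1057·14 + 0.1914·15 = 61.1517
  x_1 = 0.1326·33 + 1.1930·17 + 0.1486·79 + 0.1031·44 + 0.0970·14 + 0.1277·15 = 44.2026
  x_2 = 0.1773·33 + 0.0636·17 + 1.1855·79 + 0.1605·44 + 0.1002·14 + 0.0819·15 = 110.2775
  x_3 = 0.0906·33 + 0.1478·17 + 0.0810·79 + 1.0894·44 + 0.1487·14 + 0.0543·15 = 62.7286
  x_4 = 0.0861·33 + 0.0888·17 + 0.1486·79 + 0.1305·44 + 1.1134·14 + 0.1371·15 = 39.4790
  x_5 = 0.1998·33 + 0.1393·17 + 0.1549·79 + 0.1470·44 + 0.0837·14 + 1.1660·15 = 46.3289
Δx_5 = L[5,2] · Δd_2 = 0.1549 · 20 = 3.0987

3.0987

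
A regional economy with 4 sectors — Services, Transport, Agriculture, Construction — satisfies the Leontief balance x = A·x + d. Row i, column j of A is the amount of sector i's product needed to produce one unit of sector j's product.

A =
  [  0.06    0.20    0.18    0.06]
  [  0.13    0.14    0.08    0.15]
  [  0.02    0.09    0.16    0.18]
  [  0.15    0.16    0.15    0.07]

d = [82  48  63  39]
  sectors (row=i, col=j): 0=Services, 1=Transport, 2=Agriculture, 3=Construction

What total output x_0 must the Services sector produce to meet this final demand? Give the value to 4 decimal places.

Form M = I − A:
  [  0.94   -0.20   -0.18   -0.06]
  [ -0.13    0.86   -0.08   -0.15]
  [ -0.02   -0.09    0.84   -0.18]
  [ -0.15   -0.16   -0.15    0.93]
Leontief inverse L = M⁻¹:
  [  1.1467    0.3342    0.3111    0.1881]
  [  0.2248    1.2870    0.2179    0.2643]
  [  0.1029    0.2122    1.2844    0.2895]
  [  0.2402    0.3096    0.2948    1.1978]
Total output x = L · d:
  x_0 = 1.1467·82 + 0.3342·48 + 0.3111·63 + 0.1881·39 = 137.0099
  x_1 = 0.2248·82 + 1.2870·48 + 0.2179·63 + 0.2643·39 = 104.2490
  x_2 = 0.1029·82 + 0.2122·48 + 1.2844·63 + 0.2895·39 = 110.8269
  x_3 = 0.2402·82 + 0.3096·48 + 0.2948·63 + 1.1978·39 = 99.8445

137.0099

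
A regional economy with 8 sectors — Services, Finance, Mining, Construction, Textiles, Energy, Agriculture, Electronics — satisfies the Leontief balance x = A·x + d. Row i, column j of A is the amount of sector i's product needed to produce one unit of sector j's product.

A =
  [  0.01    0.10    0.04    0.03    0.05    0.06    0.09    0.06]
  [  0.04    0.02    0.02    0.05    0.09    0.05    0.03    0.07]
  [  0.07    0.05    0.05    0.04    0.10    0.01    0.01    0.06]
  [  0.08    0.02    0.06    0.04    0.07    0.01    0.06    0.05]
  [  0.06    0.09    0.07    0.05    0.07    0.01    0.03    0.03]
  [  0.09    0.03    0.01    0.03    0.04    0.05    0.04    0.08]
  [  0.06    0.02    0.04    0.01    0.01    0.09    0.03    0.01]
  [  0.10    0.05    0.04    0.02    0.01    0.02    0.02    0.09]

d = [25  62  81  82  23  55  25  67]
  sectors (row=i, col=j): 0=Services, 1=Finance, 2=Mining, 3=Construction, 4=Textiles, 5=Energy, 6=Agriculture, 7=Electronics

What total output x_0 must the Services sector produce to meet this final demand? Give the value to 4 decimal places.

Form M = I − A:
  [  0.99   -0.10   -0.04   -0.03   -0.05   -0.06   -0.09   -0.06]
  [ -0.04    0.98   -0.02   -0.05   -0.09   -0.05   -0.03   -0.07]
  [ -0.07   -0.05    0.95   -0.04   -0.10   -0.01   -0.01   -0.06]
  [ -0.08   -0.02   -0.06    0.96   -0.07   -0.01   -0.06   -0.05]
  [ -0.06   -0.09   -0.07   -0.05    0.93   -0.01   -0.03   -0.03]
  [ -0.09   -0.03   -0.01   -0.03   -0.04    0.95   -0.04   -0.08]
  [ -0.06   -0.02   -0.04   -0.01   -0.01   -0.09    0.97   -0.01]
  [ -0.10   -0.05   -0.04   -0.02   -0.01   -0.02   -0.02    0.91]
Leontief inverse L = M⁻¹:
  [  1.0546    0.1301    0.0668    0.0530    0.0866    0.0885    0.1142    0.0987]
  [  0.0789    1.0519    0.0462    0.0704    0.1210    0.0701    0.0535    0.1038]
  [  0.1078    0.0865    1.0790    0.0633    0.1377    0.0302    0.0352    0.0960]
  [  0.1171    0.0547    0.0882    1.0609    0.1042    0.0333    0.0854    0.0833]
  [  0.0985    0.1243    0.0989    0.0746    1.1116    0.0330    0.0557    0.0668]
  [  0.1262    0.0620    0.0337    0.0488    0.0682    1.0741    0.0658    0.1154]
  [  0.0866    0.0417    0.0553    0.0240    0.0328    0.1089    1.0486    0.0361]
  [  0.1333    0.0807    0.0623    0.0382    0.0389    0.0420    0.0440    1.1256]
Total output x = L · d:
  x_0 = 1.0546·25 + 0.1301·62 + 0.0668·81 + 0.0530·82 + 0.0866·23 + 0.0885·55 + 0.1142·25 + 0.0987·67 = 60.5193
  x_1 = 0.0789·25 + 1.0519·62 + 0.0462·81 + 0.0704·82 + 0.1210·23 + 0.0701·55 + 0.0535·25 + 0.1038·67 = 91.6294
  x_2 = 0.1078·25 + 0.0865·62 + 1.0790·81 + 0.0633·82 + 0.1377·23 + 0.0302·55 + 0.0352·25 + 0.0960·67 = 112.7851
  x_3 = 0.1171·25 + 0.0547·62 + 0.0882·81 + 1.0609·82 + 0.1042·23 + 0.0333·55 + 0.0854·25 + 0.0833·67 = 112.4092
  x_4 = 0.0985·25 + 0.1243·62 + 0.0989·81 + 0.0746·82 + 1.1116·23 + 0.0330·55 + 0.0557·25 + 0.0668·67 = 57.5429
  x_5 = 0.1262·25 + 0.0620·62 + 0.0337·81 + 0.0488·82 + 0.0682·23 + 1.0741·55 + 0.0658·25 + 0.1154·67 = 83.7465
  x_6 = 0.0866·25 + 0.0417·62 + 0.0553·81 + 0.0240·82 + 0.0328·23 + 0.1089·55 + 1.0486·25 + 0.0361·67 = 46.5714
  x_7 = 0.1333·25 + 0.0807·62 + 0.0623·81 + 0.0382·82 + 0.0389·23 + 0.0420·55 + 0.0440·25 + 1.1256·67 = 96.2360

60.5193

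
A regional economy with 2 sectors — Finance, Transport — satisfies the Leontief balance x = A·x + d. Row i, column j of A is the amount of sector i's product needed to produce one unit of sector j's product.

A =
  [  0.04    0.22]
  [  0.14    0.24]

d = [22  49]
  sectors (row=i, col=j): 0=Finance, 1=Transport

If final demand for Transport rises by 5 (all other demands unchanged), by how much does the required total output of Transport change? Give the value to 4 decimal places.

Form M = I − A:
  [  0.96   -0.22]
  [ -0.14    0.76]
Leontief inverse L = M⁻¹:
  [  1.0876    0.3148]
  [  0.2003    1.3738]
Total output x = L · d:
  x_0 = 1.0876·22 + 0.3148·49 = 39.3532
  x_1 = 0.2003·22 + 1.3738·49 = 71.7230
Δx_1 = L[1,1] · Δd_1 = 1.3738 · 5 = 6.8689

6.8689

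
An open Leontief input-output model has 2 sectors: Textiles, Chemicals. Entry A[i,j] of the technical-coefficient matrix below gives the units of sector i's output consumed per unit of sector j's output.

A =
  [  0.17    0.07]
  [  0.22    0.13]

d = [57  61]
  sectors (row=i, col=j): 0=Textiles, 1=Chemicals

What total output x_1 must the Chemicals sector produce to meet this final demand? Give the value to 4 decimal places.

89.3873

Form M = I − A:
  [  0.83   -0.07]
  [ -0.22    0.87]
Leontief inverse L = M⁻¹:
  [  1.2311    0.0991]
  [  0.3113    1.1745]
Total output x = L · d:
  x_0 = 1.2311·57 + 0.0991·61 = 76.2134
  x_1 = 0.3113·57 + 1.1745·61 = 89.3873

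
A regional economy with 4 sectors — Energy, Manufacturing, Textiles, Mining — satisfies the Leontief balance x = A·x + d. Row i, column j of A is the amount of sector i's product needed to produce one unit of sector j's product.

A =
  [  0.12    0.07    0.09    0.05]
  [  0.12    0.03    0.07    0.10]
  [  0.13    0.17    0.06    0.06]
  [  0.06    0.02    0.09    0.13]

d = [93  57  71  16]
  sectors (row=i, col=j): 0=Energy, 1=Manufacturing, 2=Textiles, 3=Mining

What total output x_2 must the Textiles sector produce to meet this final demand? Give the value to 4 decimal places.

Form M = I − A:
  [  0.88   -0.07   -0.09   -0.05]
  [ -0.12    0.97   -0.07   -0.10]
  [ -0.13   -0.17    0.94   -0.06]
  [ -0.06   -0.02   -0.09    0.87]
Leontief inverse L = M⁻¹:
  [  1.1765    0.1094    0.1293    0.0891]
  [  0.1709    1.0653    0.1091    0.1398]
  [  0.2004    0.2112    1.1095    0.1123]
  [  0.1058    0.0539    0.1262    1.1704]
Total output x = L · d:
  x_0 = 1.1765·93 + 0.1094·57 + 0.1293·71 + 0.0891·16 = 126.2540
  x_1 = 0.1709·93 + 1.0653·57 + 0.1091·71 + 0.1398·16 = 86.5951
  x_2 = 0.2004·93 + 0.2112·57 + 1.1095·71 + 0.1123·16 = 111.2447
  x_3 = 0.1058·93 + 0.0539·57 + 0.1262·71 + 1.1704·16 = 40.5967

111.2447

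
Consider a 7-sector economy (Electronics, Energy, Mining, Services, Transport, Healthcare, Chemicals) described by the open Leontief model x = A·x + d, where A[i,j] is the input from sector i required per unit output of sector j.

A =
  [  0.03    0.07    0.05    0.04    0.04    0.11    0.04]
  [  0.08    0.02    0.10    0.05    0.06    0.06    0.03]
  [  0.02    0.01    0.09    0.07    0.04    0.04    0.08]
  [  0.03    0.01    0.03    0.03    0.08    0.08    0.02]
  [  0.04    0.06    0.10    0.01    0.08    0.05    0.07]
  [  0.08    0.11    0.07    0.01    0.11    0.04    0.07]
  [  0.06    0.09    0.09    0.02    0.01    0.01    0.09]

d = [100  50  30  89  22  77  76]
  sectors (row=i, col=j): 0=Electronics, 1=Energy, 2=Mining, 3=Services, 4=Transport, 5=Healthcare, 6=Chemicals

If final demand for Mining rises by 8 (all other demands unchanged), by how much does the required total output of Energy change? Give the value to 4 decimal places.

Form M = I − A:
  [  0.97   -0.07   -0.05   -0.04   -0.04   -0.11   -0.04]
  [ -0.08    0.98   -0.10   -0.05   -0.06   -0.06   -0.03]
  [ -0.02   -0.01    0.91   -0.07   -0.04   -0.04   -0.08]
  [ -0.03   -0.01   -0.03    0.97   -0.08   -0.08   -0.02]
  [ -0.04   -0.06   -0.10   -0.01    0.92   -0.05   -0.07]
  [ -0.08   -0.11   -0.07   -0.01   -0.11    0.96   -0.07]
  [ -0.06   -0.09   -0.09   -0.02   -0.01   -0.01    0.91]
Leontief inverse L = M⁻¹:
  [  1.0634    0.1057    0.0995    0.0604    0.0806    0.1426    0.0775]
  [  0.1085    1.0536    0.1493    0.0730    0.0986    0.0964    0.0692]
  [  0.0449    0.0381    1.1328    0.0894    0.0707    0.0671    0.1154]
  [  0.0530    0.0382    0.0666    1.0431    0.1114    0.1045    0.0490]
  [  0.0720    0.0952    0.1558    0.0338    1.1171    0.0829    0.1131]
  [  0.1196    0.1523    0.1366    0.0378    0.1551    1.0830    0.1184]
  [  0.0886    0.1185    0.1380    0.0438    0.0385    0.0407    1.1259]
Total output x = L · d:
  x_0 = 1.0634·100 + 0.1057·50 + 0.0995·30 + 0.0604·89 + 0.0806·22 + 0.1426·77 + 0.0775·76 = 138.6309
  x_1 = 0.1085·100 + 1.0536·50 + 0.1493·30 + 0.0730·89 + 0.0986·22 + 0.0964·77 + 0.0692·76 = 89.3660
  x_2 = 0.0449·100 + 0.0381·50 + 1.1328·30 + 0.0894·89 + 0.0707·22 + 0.0671·77 + 0.1154·76 = 63.8190
  x_3 = 0.0530·100 + 0.0382·50 + 0.0666·30 + 1.0431·89 + 0.1114·22 + 0.1045·77 + 0.0490·76 = 116.2653
  x_4 = 0.0720·100 + 0.0952·50 + 0.1558·30 + 0.0338·89 + 1.1171·22 + 0.0829·77 + 0.1131·76 = 59.1948
  x_5 = 0.1196·100 + 0.1523·50 + 0.1366·30 + 0.0378·89 + 0.1551·22 + 1.0830·77 + 0.1184·76 = 122.8412
  x_6 = 0.0886·100 + 0.1185·50 + 0.1380·30 + 0.0438·89 + 0.0385·22 + 0.0407·77 + 1.1259·76 = 112.3628
Δx_1 = L[1,2] · Δd_2 = 0.1493 · 8 = 1.1940

1.1940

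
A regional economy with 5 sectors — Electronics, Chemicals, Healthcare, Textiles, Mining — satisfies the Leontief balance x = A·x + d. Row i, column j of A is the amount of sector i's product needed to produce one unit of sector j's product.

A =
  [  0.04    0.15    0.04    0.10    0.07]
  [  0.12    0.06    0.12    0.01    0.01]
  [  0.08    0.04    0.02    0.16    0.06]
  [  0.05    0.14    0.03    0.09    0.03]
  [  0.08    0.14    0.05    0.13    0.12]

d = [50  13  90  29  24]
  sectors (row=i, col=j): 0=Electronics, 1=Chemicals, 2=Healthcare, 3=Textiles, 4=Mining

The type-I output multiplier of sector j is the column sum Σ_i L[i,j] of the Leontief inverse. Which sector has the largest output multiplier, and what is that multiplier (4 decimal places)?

Form M = I − A:
  [  0.96   -0.15   -0.04   -0.10   -0.07]
  [ -0.12    0.94   -0.12   -0.01   -0.01]
  [ -0.08   -0.04    0.98   -0.16   -0.06]
  [ -0.05   -0.14   -0.03    0.91   -0.03]
  [ -0.08   -0.14   -0.05   -0.13    0.88]
Leontief inverse L = M⁻¹:
  [  1.0914    0.2149    0.0806    0.1507    0.0999]
  [  0.1571    1.1096    0.1460    0.0604    0.0371]
  [  0.1195    0.1086    1.0496    0.2117    0.0895]
  [  0.0929    0.1937    0.0648    1.1301    0.0525]
  [  0.1447    0.2309    0.0998    0.2023    1.1642]
Total output x = L · d:
  x_0 = 1.0914·50 + 0.2149·13 + 0.0806·90 + 0.1507·29 + 0.0999·24 = 71.3856
  x_1 = 0.1571·50 + 1.1096·13 + 0.1460·90 + 0.0604·29 + 0.0371·24 = 38.0679
  x_2 = 0.1195·50 + 0.1086·13 + 1.0496·90 + 0.2117·29 + 0.0895·24 = 110.1420
  x_3 = 0.0929·50 + 0.1937·13 + 0.0648·90 + 1.1301·29 + 0.0525·24 = 47.0261
  x_4 = 0.1447·50 + 0.2309·13 + 0.0998·90 + 0.2023·29 + 1.1642·24 = 53.0237
Output multipliers (column sums of L):
  Electronics: 1.6056
  Chemicals: 1.8577
  Healthcare: 1.4408
  Textiles: 1.7553
  Mining: 1.4433

Chemicals (1.8577)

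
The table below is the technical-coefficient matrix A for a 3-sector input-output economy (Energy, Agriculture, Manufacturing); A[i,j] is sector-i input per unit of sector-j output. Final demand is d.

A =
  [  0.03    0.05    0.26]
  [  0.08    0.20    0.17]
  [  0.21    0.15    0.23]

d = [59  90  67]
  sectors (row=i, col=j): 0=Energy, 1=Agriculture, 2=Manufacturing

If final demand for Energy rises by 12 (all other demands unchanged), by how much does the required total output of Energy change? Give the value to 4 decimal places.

Form M = I − A:
  [  0.97   -0.05   -0.26]
  [ -0.08    0.80   -0.17]
  [ -0.21   -0.15    0.77]
Leontief inverse L = M⁻¹:
  [  1.1331    0.1487    0.4155]
  [  0.1867    1.3285    0.3563]
  [  0.3454    0.2994    1.4814]
Total output x = L · d:
  x_0 = 1.1331·59 + 0.1487·90 + 0.4155·67 = 108.0749
  x_1 = 0.1867·59 + 1.3285·90 + 0.3563·67 = 154.4550
  x_2 = 0.3454·59 + 0.2994·90 + 1.4814·67 = 146.5766
Δx_0 = L[0,0] · Δd_0 = 1.1331 · 12 = 13.5976

13.5976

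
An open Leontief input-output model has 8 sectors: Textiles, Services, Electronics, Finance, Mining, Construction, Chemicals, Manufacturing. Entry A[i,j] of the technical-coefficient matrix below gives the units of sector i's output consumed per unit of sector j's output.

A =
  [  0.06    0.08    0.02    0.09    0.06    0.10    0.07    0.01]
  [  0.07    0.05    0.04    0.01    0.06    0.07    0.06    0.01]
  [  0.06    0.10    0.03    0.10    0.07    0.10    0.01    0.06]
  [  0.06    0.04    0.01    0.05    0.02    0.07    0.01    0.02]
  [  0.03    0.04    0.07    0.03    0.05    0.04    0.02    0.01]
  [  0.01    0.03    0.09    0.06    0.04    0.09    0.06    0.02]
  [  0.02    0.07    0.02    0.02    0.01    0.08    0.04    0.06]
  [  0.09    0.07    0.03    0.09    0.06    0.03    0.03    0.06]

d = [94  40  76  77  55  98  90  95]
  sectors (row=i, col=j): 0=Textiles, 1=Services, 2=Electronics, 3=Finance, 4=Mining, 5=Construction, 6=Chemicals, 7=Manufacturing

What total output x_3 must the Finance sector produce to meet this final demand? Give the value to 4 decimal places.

113.5282

Form M = I − A:
  [  0.94   -0.08   -0.02   -0.09   -0.06   -0.10   -0.07   -0.01]
  [ -0.07    0.95   -0.04   -0.01   -0.06   -0.07   -0.06   -0.01]
  [ -0.06   -0.10    0.97   -0.10   -0.07   -0.10   -0.01   -0.06]
  [ -0.06   -0.04   -0.01    0.95   -0.02   -0.07   -0.01   -0.02]
  [ -0.03   -0.04   -0.07   -0.03    0.95   -0.04   -0.02   -0.01]
  [ -0.01   -0.03   -0.09   -0.06   -0.04    0.91   -0.06   -0.02]
  [ -0.02   -0.07   -0.02   -0.02   -0.01   -0.08    0.96   -0.06]
  [ -0.09   -0.07   -0.03   -0.09   -0.06   -0.03   -0.03    0.94]
Leontief inverse L = M⁻¹:
  [  1.0942    0.1219    0.0535    0.1286    0.0931    0.1594    0.1021    0.0300]
  [  0.0962    1.0852    0.0670    0.0421    0.0880    0.1169    0.0860    0.0266]
  [  0.1022    0.1461    1.0670    0.1459    0.1098    0.1623    0.0442    0.0813]
  [  0.0814    0.0648    0.0297    1.0757    0.0408    0.1054    0.0299    0.0309]
  [  0.0527    0.0685    0.0906    0.0570    1.0733    0.0767    0.0376    0.0237]
  [  0.0388    0.0679    0.1184    0.0967    0.0690    1.1406    0.0833    0.0411]
  [  0.0455    0.0995    0.0433    0.0481    0.0343    0.1185    1.0627    0.0760]
  [  0.1290    0.1131    0.0579    0.1313    0.0947    0.0843    0.0594    1.0795]
Total output x = L · d:
  x_0 = 1.0942·94 + 0.1219·40 + 0.0535·76 + 0.1286·77 + 0.0931·55 + 0.1594·98 + 0.1021·90 + 0.0300·95 = 154.4879
  x_1 = 0.0962·94 + 1.0852·40 + 0.0670·76 + 0.0421·77 + 0.0880·55 + 0.1169·98 + 0.0860·90 + 0.0266·95 = 87.3491
  x_2 = 0.1022·94 + 0.1461·40 + 1.0670·76 + 0.1459·77 + 0.1098·55 + 0.1623·98 + 0.0442·90 + 0.0813·95 = 141.4261
  x_3 = 0.0814·94 + 0.0648·40 + 0.0297·76 + 1.0757·77 + 0.0408·55 + 0.1054·98 + 0.0299·90 + 0.0309·95 = 113.5282
  x_4 = 0.0527·94 + 0.0685·40 + 0.0906·76 + 0.0570·77 + 1.0733·55 + 0.0767·98 + 0.0376·90 + 0.0237·95 = 91.1401
  x_5 = 0.0388·94 + 0.0679·40 + 0.1184·76 + 0.0967·77 + 0.0690·55 + 1.1406·98 + 0.0833·90 + 0.0411·95 = 149.7788
  x_6 = 0.0455·94 + 0.0995·40 + 0.0433·76 + 0.0481·77 + 0.0343·55 + 0.1185·98 + 1.0627·90 + 0.0760·95 = 131.6140
  x_7 = 0.1290·94 + 0.1131·40 + 0.0579·76 + 0.1313·77 + 0.0947·55 + 0.0843·98 + 0.0594·90 + 1.0795·95 = 152.5413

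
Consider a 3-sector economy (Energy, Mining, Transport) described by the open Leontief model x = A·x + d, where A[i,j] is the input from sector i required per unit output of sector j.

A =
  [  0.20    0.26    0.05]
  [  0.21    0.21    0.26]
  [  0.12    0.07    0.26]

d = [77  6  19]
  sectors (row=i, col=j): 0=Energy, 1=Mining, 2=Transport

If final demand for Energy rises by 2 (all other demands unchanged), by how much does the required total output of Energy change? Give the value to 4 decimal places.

2.8382

Form M = I − A:
  [  0.80   -0.26   -0.05]
  [ -0.21    0.79   -0.26]
  [ -0.12   -0.07    0.74]
Leontief inverse L = M⁻¹:
  [  1.4191    0.4908    0.2683]
  [  0.4675    1.4682    0.5474]
  [  0.2743    0.2185    1.4467]
Total output x = L · d:
  x_0 = 1.4191·77 + 0.4908·6 + 0.2683·19 = 117.3132
  x_1 = 0.4675·77 + 1.4682·6 + 0.5474·19 = 55.2095
  x_2 = 0.2743·77 + 0.2185·6 + 1.4467·19 = 49.9220
Δx_0 = L[0,0] · Δd_0 = 1.4191 · 2 = 2.8382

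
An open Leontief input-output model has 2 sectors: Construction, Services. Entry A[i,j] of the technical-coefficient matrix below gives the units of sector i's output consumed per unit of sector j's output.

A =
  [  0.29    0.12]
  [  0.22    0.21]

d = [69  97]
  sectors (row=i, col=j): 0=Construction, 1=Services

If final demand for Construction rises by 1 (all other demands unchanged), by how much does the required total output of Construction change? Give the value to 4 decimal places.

1.4780

Form M = I − A:
  [  0.71   -0.12]
  [ -0.22    0.79]
Leontief inverse L = M⁻¹:
  [  1.4780    0.2245]
  [  0.4116    1.3283]
Total output x = L · d:
  x_0 = 1.4780·69 + 0.2245·97 = 123.7605
  x_1 = 0.4116·69 + 1.3283·97 = 157.2498
Δx_0 = L[0,0] · Δd_0 = 1.4780 · 1 = 1.4780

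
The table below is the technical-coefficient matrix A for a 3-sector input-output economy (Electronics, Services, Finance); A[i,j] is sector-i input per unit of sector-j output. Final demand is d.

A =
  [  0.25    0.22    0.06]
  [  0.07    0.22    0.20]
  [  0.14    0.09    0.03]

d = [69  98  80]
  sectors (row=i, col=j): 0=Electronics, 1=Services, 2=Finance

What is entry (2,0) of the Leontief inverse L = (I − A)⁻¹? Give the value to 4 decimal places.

Form M = I − A:
  [  0.75   -0.22   -0.06]
  [ -0.07    0.78   -0.20]
  [ -0.14   -0.09    0.97]
Leontief inverse L = M⁻¹:
  [  1.4044    0.4160    0.1726]
  [  0.1823    1.3673    0.2932]
  [  0.2196    0.1869    1.0831]
Total output x = L · d:
  x_0 = 1.4044·69 + 0.4160·98 + 0.1726·80 = 151.4860
  x_1 = 0.1823·69 + 1.3673·98 + 0.2932·80 = 170.0345
  x_2 = 0.2196·69 + 0.1869·98 + 1.0831·80 = 120.1146

L[2,0] = 0.2196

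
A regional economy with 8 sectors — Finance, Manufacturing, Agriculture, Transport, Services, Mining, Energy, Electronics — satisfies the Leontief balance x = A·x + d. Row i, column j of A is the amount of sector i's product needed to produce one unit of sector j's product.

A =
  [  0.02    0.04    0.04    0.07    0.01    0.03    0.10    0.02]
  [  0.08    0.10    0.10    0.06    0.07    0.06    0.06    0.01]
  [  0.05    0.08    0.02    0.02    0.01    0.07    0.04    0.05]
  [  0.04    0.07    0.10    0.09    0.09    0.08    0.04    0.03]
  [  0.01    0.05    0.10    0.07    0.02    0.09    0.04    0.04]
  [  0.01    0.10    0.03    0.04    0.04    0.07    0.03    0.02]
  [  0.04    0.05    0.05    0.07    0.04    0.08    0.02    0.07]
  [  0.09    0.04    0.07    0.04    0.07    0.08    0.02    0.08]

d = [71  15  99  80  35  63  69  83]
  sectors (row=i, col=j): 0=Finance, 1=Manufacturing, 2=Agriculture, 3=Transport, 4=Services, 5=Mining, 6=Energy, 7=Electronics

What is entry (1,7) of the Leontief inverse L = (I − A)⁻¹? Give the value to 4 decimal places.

L[1,7] = 0.0429

Form M = I − A:
  [  0.98   -0.04   -0.04   -0.07   -0.01   -0.03   -0.10   -0.02]
  [ -0.08    0.90   -0.10   -0.06   -0.07   -0.06   -0.06   -0.01]
  [ -0.05   -0.08    0.98   -0.02   -0.01   -0.07   -0.04   -0.05]
  [ -0.04   -0.07   -0.10    0.91   -0.09   -0.08   -0.04   -0.03]
  [ -0.01   -0.05   -0.10   -0.07    0.98   -0.09   -0.04   -0.04]
  [ -0.01   -0.10   -0.03   -0.04   -0.04    0.93   -0.03   -0.02]
  [ -0.04   -0.05   -0.05   -0.07   -0.04   -0.08    0.98   -0.07]
  [ -0.09   -0.04   -0.07   -0.04   -0.07   -0.08   -0.02    0.92]
Leontief inverse L = M⁻¹:
  [  1.0454    0.0804    0.0771    0.1049    0.0379    0.0718    0.1237    0.0438]
  [  0.1185    1.1668    0.1587    0.1132    0.1089    0.1239    0.1037    0.0429]
  [  0.0769    0.1228    1.0572    0.0533    0.0376    0.1101    0.0671    0.0713]
  [  0.0781    0.1376    0.1605    1.1431    0.1311    0.1470    0.0808    0.0642]
  [  0.0415    0.1042    0.1436    0.1088    1.0532    0.1420    0.0696    0.0676]
  [  0.0366    0.1461    0.0708    0.0743    0.0689    1.1126    0.0563    0.0401]
  [  0.0718    0.1020    0.0969    0.1111    0.0745    0.1318    1.0515    0.0977]
  [  0.1246    0.0968    0.1211    0.0861    0.1048    0.1376    0.0583    1.1121]
Total output x = L · d:
  x_0 = 1.0454·71 + 0.0804·15 + 0.0771·99 + 0.1049·80 + 0.0379·35 + 0.0718·63 + 0.1237·69 + 0.0438·83 = 109.4757
  x_1 = 0.1185·71 + 1.1668·15 + 0.1587·99 + 0.1132·80 + 0.1089·35 + 0.1239·63 + 0.1037·69 + 0.0429·83 = 73.0281
  x_2 = 0.0769·71 + 0.1228·15 + 1.0572·99 + 0.0533·80 + 0.0376·35 + 0.1101·63 + 0.0671·69 + 0.0713·83 = 135.0280
  x_3 = 0.0781·71 + 0.1376·15 + 0.1605·99 + 1.1431·80 + 0.1311·35 + 0.1470·63 + 0.0808·69 + 0.0642·83 = 139.6941
  x_4 = 0.0415·71 + 0.1042·15 + 0.1436·99 + 0.1088·80 + 1.0532·35 + 0.1420·63 + 0.0696·69 + 0.0676·83 = 83.6526
  x_5 = 0.0366·71 + 0.1461·15 + 0.0708·99 + 0.0743·80 + 0.0689·35 + 1.1126·63 + 0.0563·69 + 0.0401·83 = 97.4617
  x_6 = 0.0718·71 + 0.1020·15 + 0.0969·99 + 0.1111·80 + 0.0745·35 + 0.1318·63 + 1.0515·69 + 0.0977·83 = 116.6850
  x_7 = 0.1246·71 + 0.0968·15 + 0.1211·99 + 0.0861·80 + 0.1048·35 + 0.1376·63 + 0.0583·69 + 1.1121·83 = 137.8261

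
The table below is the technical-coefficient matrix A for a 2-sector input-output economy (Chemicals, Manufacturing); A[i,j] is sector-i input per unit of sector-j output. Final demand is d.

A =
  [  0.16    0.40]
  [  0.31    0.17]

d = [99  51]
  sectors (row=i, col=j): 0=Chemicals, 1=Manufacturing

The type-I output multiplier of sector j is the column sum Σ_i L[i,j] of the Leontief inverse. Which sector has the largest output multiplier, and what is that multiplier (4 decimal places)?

Form M = I − A:
  [  0.84   -0.40]
  [ -0.31    0.83]
Leontief inverse L = M⁻¹:
  [  1.4480    0.6978]
  [  0.5408    1.4655]
Total output x = L · d:
  x_0 = 1.4480·99 + 0.6978·51 = 178.9428
  x_1 = 0.5408·99 + 1.4655·51 = 128.2798
Output multipliers (column sums of L):
  Chemicals: 1.9888
  Manufacturing: 2.1633

Manufacturing (2.1633)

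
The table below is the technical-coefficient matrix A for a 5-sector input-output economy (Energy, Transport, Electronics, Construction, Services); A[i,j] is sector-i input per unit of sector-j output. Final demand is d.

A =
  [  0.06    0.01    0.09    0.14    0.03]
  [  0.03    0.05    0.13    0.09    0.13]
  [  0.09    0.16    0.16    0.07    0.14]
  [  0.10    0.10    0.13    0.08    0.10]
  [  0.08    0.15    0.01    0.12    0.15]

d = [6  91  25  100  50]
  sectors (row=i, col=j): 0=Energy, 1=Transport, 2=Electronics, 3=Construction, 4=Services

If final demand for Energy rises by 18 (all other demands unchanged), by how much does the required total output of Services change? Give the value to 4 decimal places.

Form M = I − A:
  [  0.94   -0.01   -0.09   -0.14   -0.03]
  [ -0.03    0.95   -0.13   -0.09   -0.13]
  [ -0.09   -0.16    0.84   -0.07   -0.14]
  [ -0.10   -0.10   -0.13    0.92   -0.10]
  [ -0.08   -0.15   -0.01   -0.12    0.85]
Leontief inverse L = M⁻¹:
  [  1.1121    0.0766    0.1636    0.2024    0.1017]
  [  0.0958    1.1456    0.2173    0.1738    0.2348]
  [  0.1764    0.2831    1.2859    0.1894    0.2836]
  [  0.1723    0.1990    0.2342    1.1783    0.2137]
  [  0.1480    0.2408    0.1019    0.2183    1.2610]
Total output x = L · d:
  x_0 = 1.1121·6 + 0.0766·91 + 0.1636·25 + 0.2024·100 + 0.1017·50 = 43.0656
  x_1 = 0.0958·6 + 1.1456·91 + 0.2173·25 + 0.1738·100 + 0.2348·50 = 139.3794
  x_2 = 0.1764·6 + 0.2831·91 + 1.2859·25 + 0.1894·100 + 0.2836·50 = 92.0896
  x_3 = 0.1723·6 + 0.1990·91 + 0.2342·25 + 1.1783·100 + 0.2137·50 = 153.5208
  x_4 = 0.1480·6 + 0.2408·91 + 0.1019·25 + 0.2183·100 + 1.2610·50 = 110.2301
Δx_4 = L[4,0] · Δd_0 = 0.1480 · 18 = 2.6638

2.6638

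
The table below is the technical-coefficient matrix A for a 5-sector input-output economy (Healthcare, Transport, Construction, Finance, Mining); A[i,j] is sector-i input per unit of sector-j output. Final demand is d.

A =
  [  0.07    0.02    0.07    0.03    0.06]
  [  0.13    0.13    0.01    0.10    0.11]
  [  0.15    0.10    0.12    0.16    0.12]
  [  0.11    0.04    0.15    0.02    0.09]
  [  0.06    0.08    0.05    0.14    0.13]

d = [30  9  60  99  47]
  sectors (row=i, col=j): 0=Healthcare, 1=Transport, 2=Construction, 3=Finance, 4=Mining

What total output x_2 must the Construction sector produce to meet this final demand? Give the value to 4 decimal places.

Form M = I − A:
  [  0.93   -0.02   -0.07   -0.03   -0.06]
  [ -0.13    0.87   -0.01   -0.10   -0.11]
  [ -0.15   -0.10    0.88   -0.16   -0.12]
  [ -0.11   -0.04   -0.15    0.98   -0.09]
  [ -0.06   -0.08   -0.05   -0.14    0.87]
Leontief inverse L = M⁻¹:
  [  1.1151    0.0510    0.1076    0.0720    0.1056]
  [  0.2092    1.1874    0.0693    0.1662    0.1913]
  [  0.2673    0.1796    1.2172    0.2589    0.2358]
  [  0.1876    0.0944    0.2120    1.0943    0.1673]
  [  0.1417    0.1382    0.1179    0.2112    1.2148]
Total output x = L · d:
  x_0 = 1.1151·30 + 0.0510·9 + 0.1076·60 + 0.0720·99 + 0.1056·47 = 52.4567
  x_1 = 0.2092·30 + 1.1874·9 + 0.0693·60 + 0.1662·99 + 0.1913·47 = 46.5704
  x_2 = 0.2673·30 + 0.1796·9 + 1.2172·60 + 0.2589·99 + 0.2358·47 = 119.3844
  x_3 = 0.1876·30 + 0.0944·9 + 0.2120·60 + 1.0943·99 + 0.1673·47 = 135.4003
  x_4 = 0.1417·30 + 0.1382·9 + 0.1179·60 + 0.2112·99 + 1.2148·47 = 90.5727

119.3844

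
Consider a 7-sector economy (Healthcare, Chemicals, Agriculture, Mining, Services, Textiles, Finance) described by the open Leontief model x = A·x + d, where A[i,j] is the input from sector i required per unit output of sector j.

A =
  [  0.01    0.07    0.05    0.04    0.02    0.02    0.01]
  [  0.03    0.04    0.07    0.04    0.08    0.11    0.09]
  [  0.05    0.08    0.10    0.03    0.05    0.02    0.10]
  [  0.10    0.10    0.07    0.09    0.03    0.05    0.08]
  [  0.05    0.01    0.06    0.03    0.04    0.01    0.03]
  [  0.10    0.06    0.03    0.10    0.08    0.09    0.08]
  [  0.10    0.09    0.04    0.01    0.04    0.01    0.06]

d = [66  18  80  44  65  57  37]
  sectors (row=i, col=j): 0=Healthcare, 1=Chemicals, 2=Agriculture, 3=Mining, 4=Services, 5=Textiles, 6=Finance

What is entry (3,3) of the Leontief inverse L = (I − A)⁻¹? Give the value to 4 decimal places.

Form M = I − A:
  [  0.99   -0.07   -0.05   -0.04   -0.02   -0.02   -0.01]
  [ -0.03    0.96   -0.07   -0.04   -0.08   -0.11   -0.09]
  [ -0.05   -0.08    0.90   -0.03   -0.05   -0.02   -0.10]
  [ -0.10   -0.10   -0.07    0.91   -0.03   -0.05   -0.08]
  [ -0.05   -0.01   -0.06   -0.03    0.96   -0.01   -0.03]
  [ -0.10   -0.06   -0.03   -0.10   -0.08    0.91   -0.08]
  [ -0.10   -0.09   -0.04   -0.01   -0.04   -0.01    0.94]
Leontief inverse L = M⁻¹:
  [  1.0324    0.0940    0.0748    0.0581    0.0399    0.0397    0.0375]
  [  0.0809    1.0883    0.1139    0.0763    0.1184    0.1429    0.1396]
  [  0.0912    0.1255    1.1441    0.0569    0.0838    0.0480    0.1463]
  [  0.1515    0.1580    0.1224    1.1302    0.0711    0.0895    0.1358]
  [  0.0707    0.0341    0.0835    0.0452    1.0558    0.0222    0.0523]
  [  0.1559    0.1175    0.0807    0.1442    0.1214    1.1290    0.1337]
  [  0.1277    0.1239    0.0733    0.0314    0.0661    0.0339    1.0925]
Total output x = L · d:
  x_0 = 1.0324·66 + 0.0940·18 + 0.0748·80 + 0.0581·44 + 0.0399·65 + 0.0397·57 + 0.0375·37 = 84.6233
  x_1 = 0.0809·66 + 1.0883·18 + 0.1139·80 + 0.0763·44 + 0.1184·65 + 0.1429·57 + 0.1396·37 = 58.4080
  x_2 = 0.0912·66 + 0.1255·18 + 1.1441·80 + 0.0569·44 + 0.0838·65 + 0.0480·57 + 0.1463·37 = 115.8992
  x_3 = 0.1515·66 + 0.1580·18 + 0.1224·80 + 1.1302·44 + 0.0711·65 + 0.0895·57 + 0.1358·37 = 87.1137
  x_4 = 0.0707·66 + 0.0341·18 + 0.0835·80 + 0.0452·44 + 1.0558·65 + 0.0222·57 + 0.0523·37 = 85.7742
  x_5 = 0.1559·66 + 0.1175·18 + 0.0807·80 + 0.1442·44 + 0.1214·65 + 1.1290·57 + 0.1337·37 = 102.3972
  x_6 = 0.1277·66 + 0.1239·18 + 0.0733·80 + 0.0314·44 + 0.0661·65 + 0.0339·57 + 1.0925·37 = 64.5544

L[3,3] = 1.1302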